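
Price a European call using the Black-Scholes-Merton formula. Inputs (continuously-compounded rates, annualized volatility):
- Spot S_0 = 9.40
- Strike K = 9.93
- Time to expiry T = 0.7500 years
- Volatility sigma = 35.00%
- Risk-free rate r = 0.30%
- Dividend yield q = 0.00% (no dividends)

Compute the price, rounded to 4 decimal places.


Answer: Price = 0.9264

Derivation:
d1 = (ln(S/K) + (r - q + 0.5*sigma^2) * T) / (sigma * sqrt(T)) = -0.02198315
d2 = d1 - sigma * sqrt(T) = -0.32509204
exp(-rT) = 0.99775253; exp(-qT) = 1.00000000
C = S_0 * exp(-qT) * N(d1) - K * exp(-rT) * N(d2)
N(d1) = 0.49123070; N(d2) = 0.37255571
C = 9.4000 * 1.00000000 * 0.49123070 - 9.9300 * 0.99775253 * 0.37255571 = 0.9264


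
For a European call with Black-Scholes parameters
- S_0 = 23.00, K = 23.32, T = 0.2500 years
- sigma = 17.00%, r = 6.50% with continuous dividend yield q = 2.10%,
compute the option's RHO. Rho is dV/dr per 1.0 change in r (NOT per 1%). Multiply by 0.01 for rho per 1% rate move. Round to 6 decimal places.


d1 = 0.0093571111; d2 = -0.0756428889
phi(d1) = 0.3989248160; exp(-qT) = 0.9947637572; exp(-rT) = 0.9838813190
N(d2) = 0.4698516069
Rho = K*T*exp(-rT)*N(d2) = 23.3200 * 0.2500 * 0.9838813190 * 0.4698516069 = 2.695082

Answer: Rho = 2.695082


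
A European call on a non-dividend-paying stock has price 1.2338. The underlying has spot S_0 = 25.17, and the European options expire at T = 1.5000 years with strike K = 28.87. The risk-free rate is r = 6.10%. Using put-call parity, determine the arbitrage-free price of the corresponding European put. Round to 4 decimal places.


Answer: Put price = 2.4094

Derivation:
Put-call parity: C - P = S_0 * exp(-qT) - K * exp(-rT).
S_0 * exp(-qT) = 25.1700 * 1.00000000 = 25.17000000
K * exp(-rT) = 28.8700 * 0.91256132 = 26.34564520
P = C - S*exp(-qT) + K*exp(-rT)
P = 1.2338 - 25.17000000 + 26.34564520 = 2.4094


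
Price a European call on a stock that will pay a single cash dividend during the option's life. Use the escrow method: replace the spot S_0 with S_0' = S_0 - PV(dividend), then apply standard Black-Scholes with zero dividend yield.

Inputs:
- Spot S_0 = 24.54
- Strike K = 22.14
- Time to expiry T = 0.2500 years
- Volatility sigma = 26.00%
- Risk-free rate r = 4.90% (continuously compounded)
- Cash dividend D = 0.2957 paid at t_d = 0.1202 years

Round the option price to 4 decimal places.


Answer: Price = 2.7393

Derivation:
PV(D) = D * exp(-r * t_d) = 0.2957 * 0.99412751 = 0.29396350
S_0' = S_0 - PV(D) = 24.5400 - 0.29396350 = 24.24603650
d1 = (ln(S_0'/K) + (r + sigma^2/2)*T) / (sigma*sqrt(T)) = 0.85820949
d2 = d1 - sigma*sqrt(T) = 0.72820949
exp(-rT) = 0.98782473
N(d1) = 0.80461160; N(d2) = 0.76675732
C = S_0' * N(d1) - K * exp(-rT) * N(d2) = 24.24603650 * 0.80461160 - 22.1400 * 0.98782473 * 0.76675732 = 2.7393


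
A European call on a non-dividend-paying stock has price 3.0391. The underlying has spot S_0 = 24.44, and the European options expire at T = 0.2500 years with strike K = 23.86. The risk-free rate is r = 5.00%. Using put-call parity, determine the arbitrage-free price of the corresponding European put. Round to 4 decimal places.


Put-call parity: C - P = S_0 * exp(-qT) - K * exp(-rT).
S_0 * exp(-qT) = 24.4400 * 1.00000000 = 24.44000000
K * exp(-rT) = 23.8600 * 0.98757780 = 23.56360632
P = C - S*exp(-qT) + K*exp(-rT)
P = 3.0391 - 24.44000000 + 23.56360632 = 2.1627

Answer: Put price = 2.1627


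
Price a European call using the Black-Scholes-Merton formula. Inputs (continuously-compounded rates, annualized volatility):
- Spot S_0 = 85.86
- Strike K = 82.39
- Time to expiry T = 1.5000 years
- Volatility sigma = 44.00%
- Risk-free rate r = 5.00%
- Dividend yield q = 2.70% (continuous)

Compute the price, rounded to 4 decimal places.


Answer: Price = 20.0450

Derivation:
d1 = (ln(S/K) + (r - q + 0.5*sigma^2) * T) / (sigma * sqrt(T)) = 0.41001859
d2 = d1 - sigma * sqrt(T) = -0.12886915
exp(-rT) = 0.92774349; exp(-qT) = 0.96030916
C = S_0 * exp(-qT) * N(d1) - K * exp(-rT) * N(d2)
N(d1) = 0.65910384; N(d2) = 0.44873059
C = 85.8600 * 0.96030916 * 0.65910384 - 82.3900 * 0.92774349 * 0.44873059 = 20.0450


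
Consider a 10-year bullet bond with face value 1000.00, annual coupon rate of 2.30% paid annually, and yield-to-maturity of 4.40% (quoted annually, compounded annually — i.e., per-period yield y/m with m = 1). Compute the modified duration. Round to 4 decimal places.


Answer: Modified duration = 8.5577

Derivation:
Coupon per period c = face * coupon_rate / m = 23.000000
Periods per year m = 1; per-period yield y/m = 0.044000
Number of cashflows N = 10
Cashflows (t years, CF_t, discount factor 1/(1+y/m)^(m*t), PV):
  t = 1.0000: CF_t = 23.000000, DF = 0.957854, PV = 22.030651
  t = 2.0000: CF_t = 23.000000, DF = 0.917485, PV = 21.102156
  t = 3.0000: CF_t = 23.000000, DF = 0.878817, PV = 20.212794
  t = 4.0000: CF_t = 23.000000, DF = 0.841779, PV = 19.360913
  t = 5.0000: CF_t = 23.000000, DF = 0.806302, PV = 18.544936
  t = 6.0000: CF_t = 23.000000, DF = 0.772320, PV = 17.763349
  t = 7.0000: CF_t = 23.000000, DF = 0.739770, PV = 17.014702
  t = 8.0000: CF_t = 23.000000, DF = 0.708592, PV = 16.297607
  t = 9.0000: CF_t = 23.000000, DF = 0.678728, PV = 15.610735
  t = 10.0000: CF_t = 1023.000000, DF = 0.650122, PV = 665.075037
Price P = sum_t PV_t = 833.012880
First compute Macaulay numerator sum_t t * PV_t:
  t * PV_t at t = 1.0000: 22.030651
  t * PV_t at t = 2.0000: 42.204313
  t * PV_t at t = 3.0000: 60.638381
  t * PV_t at t = 4.0000: 77.443653
  t * PV_t at t = 5.0000: 92.724681
  t * PV_t at t = 6.0000: 106.580093
  t * PV_t at t = 7.0000: 119.102914
  t * PV_t at t = 8.0000: 130.380858
  t * PV_t at t = 9.0000: 140.496614
  t * PV_t at t = 10.0000: 6650.750366
Macaulay duration D = 7442.352524 / 833.012880 = 8.934259
Modified duration = D / (1 + y/m) = 8.934259 / (1 + 0.044000) = 8.557719


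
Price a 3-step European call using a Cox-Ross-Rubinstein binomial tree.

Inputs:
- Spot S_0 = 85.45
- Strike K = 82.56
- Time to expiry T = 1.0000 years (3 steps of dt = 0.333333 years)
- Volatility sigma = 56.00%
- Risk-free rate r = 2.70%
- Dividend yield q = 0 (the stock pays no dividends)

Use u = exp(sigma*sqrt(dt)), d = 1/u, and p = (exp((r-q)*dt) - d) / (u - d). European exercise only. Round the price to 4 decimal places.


Answer: Price = V(0,0) = 22.3761

Derivation:
dt = T/N = 0.333333
u = exp(sigma*sqrt(dt)) = 1.381702; d = 1/u = 0.723745
p = (exp((r-q)*dt) - d) / (u - d) = 0.433608
Discount per step: exp(-r*dt) = 0.991040
Stock lattice S(k, i) with i counting down-moves:
  k=0: S(0,0) = 85.4500
  k=1: S(1,0) = 118.0664; S(1,1) = 61.8440
  k=2: S(2,0) = 163.1327; S(2,1) = 85.4500; S(2,2) = 44.7593
  k=3: S(3,0) = 225.4007; S(3,1) = 118.0664; S(3,2) = 61.8440; S(3,3) = 32.3943
Terminal payoffs V(N, i) = max(S_T - K, 0):
  V(3,0) = 142.840735; V(3,1) = 35.506445; V(3,2) = 0.000000; V(3,3) = 0.000000
Backward induction: V(k, i) = exp(-r*dt) * [p * V(k+1, i) + (1-p) * V(k+1, i+1)].
  V(2,0) = exp(-r*dt) * [p*142.840735 + (1-p)*35.506445] = 81.312362
  V(2,1) = exp(-r*dt) * [p*35.506445 + (1-p)*0.000000] = 15.257946
  V(2,2) = exp(-r*dt) * [p*0.000000 + (1-p)*0.000000] = 0.000000
  V(1,0) = exp(-r*dt) * [p*81.312362 + (1-p)*15.257946] = 43.506360
  V(1,1) = exp(-r*dt) * [p*15.257946 + (1-p)*0.000000] = 6.556694
  V(0,0) = exp(-r*dt) * [p*43.506360 + (1-p)*6.556694] = 22.376080


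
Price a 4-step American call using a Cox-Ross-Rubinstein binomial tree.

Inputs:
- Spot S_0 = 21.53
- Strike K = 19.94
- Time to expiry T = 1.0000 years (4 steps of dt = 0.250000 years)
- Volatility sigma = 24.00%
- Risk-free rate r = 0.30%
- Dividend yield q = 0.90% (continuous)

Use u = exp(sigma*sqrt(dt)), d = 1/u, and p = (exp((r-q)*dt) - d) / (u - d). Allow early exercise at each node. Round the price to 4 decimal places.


Answer: Price = V(0,0) = 2.8878

Derivation:
dt = T/N = 0.250000
u = exp(sigma*sqrt(dt)) = 1.127497; d = 1/u = 0.886920
p = (exp((r-q)*dt) - d) / (u - d) = 0.463806
Discount per step: exp(-r*dt) = 0.999250
Stock lattice S(k, i) with i counting down-moves:
  k=0: S(0,0) = 21.5300
  k=1: S(1,0) = 24.2750; S(1,1) = 19.0954
  k=2: S(2,0) = 27.3700; S(2,1) = 21.5300; S(2,2) = 16.9361
  k=3: S(3,0) = 30.8596; S(3,1) = 24.2750; S(3,2) = 19.0954; S(3,3) = 15.0210
  k=4: S(4,0) = 34.7941; S(4,1) = 27.3700; S(4,2) = 21.5300; S(4,3) = 16.9361; S(4,4) = 13.3224
Terminal payoffs V(N, i) = max(S_T - K, 0):
  V(4,0) = 14.854082; V(4,1) = 7.429994; V(4,2) = 1.590000; V(4,3) = 0.000000; V(4,4) = 0.000000
Backward induction: V(k, i) = exp(-r*dt) * [p * V(k+1, i) + (1-p) * V(k+1, i+1)]; then take max(V_cont, immediate exercise) for American.
  V(3,0) = exp(-r*dt) * [p*14.854082 + (1-p)*7.429994] = 10.865176; exercise = 10.919582; V(3,0) = max -> 10.919582
  V(3,1) = exp(-r*dt) * [p*7.429994 + (1-p)*1.590000] = 4.295399; exercise = 4.335007; V(3,1) = max -> 4.335007
  V(3,2) = exp(-r*dt) * [p*1.590000 + (1-p)*0.000000] = 0.736898; exercise = 0.000000; V(3,2) = max -> 0.736898
  V(3,3) = exp(-r*dt) * [p*0.000000 + (1-p)*0.000000] = 0.000000; exercise = 0.000000; V(3,3) = max -> 0.000000
  V(2,0) = exp(-r*dt) * [p*10.919582 + (1-p)*4.335007] = 7.383430; exercise = 7.429994; V(2,0) = max -> 7.429994
  V(2,1) = exp(-r*dt) * [p*4.335007 + (1-p)*0.736898] = 2.403918; exercise = 1.590000; V(2,1) = max -> 2.403918
  V(2,2) = exp(-r*dt) * [p*0.736898 + (1-p)*0.000000] = 0.341521; exercise = 0.000000; V(2,2) = max -> 0.341521
  V(1,0) = exp(-r*dt) * [p*7.429994 + (1-p)*2.403918] = 4.731490; exercise = 4.335007; V(1,0) = max -> 4.731490
  V(1,1) = exp(-r*dt) * [p*2.403918 + (1-p)*0.341521] = 1.297099; exercise = 0.000000; V(1,1) = max -> 1.297099
  V(0,0) = exp(-r*dt) * [p*4.731490 + (1-p)*1.297099] = 2.887822; exercise = 1.590000; V(0,0) = max -> 2.887822


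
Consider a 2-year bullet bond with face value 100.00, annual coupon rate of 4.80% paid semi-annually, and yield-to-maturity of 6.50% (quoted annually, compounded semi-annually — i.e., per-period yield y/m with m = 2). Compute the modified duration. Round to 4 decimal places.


Coupon per period c = face * coupon_rate / m = 2.400000
Periods per year m = 2; per-period yield y/m = 0.032500
Number of cashflows N = 4
Cashflows (t years, CF_t, discount factor 1/(1+y/m)^(m*t), PV):
  t = 0.5000: CF_t = 2.400000, DF = 0.968523, PV = 2.324455
  t = 1.0000: CF_t = 2.400000, DF = 0.938037, PV = 2.251288
  t = 1.5000: CF_t = 2.400000, DF = 0.908510, PV = 2.180425
  t = 2.0000: CF_t = 102.400000, DF = 0.879913, PV = 90.103096
Price P = sum_t PV_t = 96.859264
First compute Macaulay numerator sum_t t * PV_t:
  t * PV_t at t = 0.5000: 1.162228
  t * PV_t at t = 1.0000: 2.251288
  t * PV_t at t = 1.5000: 3.270637
  t * PV_t at t = 2.0000: 180.206193
Macaulay duration D = 186.890345 / 96.859264 = 1.929504
Modified duration = D / (1 + y/m) = 1.929504 / (1 + 0.032500) = 1.868769

Answer: Modified duration = 1.8688


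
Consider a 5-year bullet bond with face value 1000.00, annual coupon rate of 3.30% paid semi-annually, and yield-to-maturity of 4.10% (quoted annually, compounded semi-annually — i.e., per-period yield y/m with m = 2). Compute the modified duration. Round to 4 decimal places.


Coupon per period c = face * coupon_rate / m = 16.500000
Periods per year m = 2; per-period yield y/m = 0.020500
Number of cashflows N = 10
Cashflows (t years, CF_t, discount factor 1/(1+y/m)^(m*t), PV):
  t = 0.5000: CF_t = 16.500000, DF = 0.979912, PV = 16.168545
  t = 1.0000: CF_t = 16.500000, DF = 0.960227, PV = 15.843748
  t = 1.5000: CF_t = 16.500000, DF = 0.940938, PV = 15.525476
  t = 2.0000: CF_t = 16.500000, DF = 0.922036, PV = 15.213597
  t = 2.5000: CF_t = 16.500000, DF = 0.903514, PV = 14.907983
  t = 3.0000: CF_t = 16.500000, DF = 0.885364, PV = 14.608509
  t = 3.5000: CF_t = 16.500000, DF = 0.867579, PV = 14.315050
  t = 4.0000: CF_t = 16.500000, DF = 0.850151, PV = 14.027487
  t = 4.5000: CF_t = 16.500000, DF = 0.833073, PV = 13.745700
  t = 5.0000: CF_t = 1016.500000, DF = 0.816338, PV = 829.807379
Price P = sum_t PV_t = 964.163474
First compute Macaulay numerator sum_t t * PV_t:
  t * PV_t at t = 0.5000: 8.084272
  t * PV_t at t = 1.0000: 15.843748
  t * PV_t at t = 1.5000: 23.288214
  t * PV_t at t = 2.0000: 30.427194
  t * PV_t at t = 2.5000: 37.269958
  t * PV_t at t = 3.0000: 43.825527
  t * PV_t at t = 3.5000: 50.102676
  t * PV_t at t = 4.0000: 56.109948
  t * PV_t at t = 4.5000: 61.855650
  t * PV_t at t = 5.0000: 4149.036895
Macaulay duration D = 4475.844082 / 964.163474 = 4.642205
Modified duration = D / (1 + y/m) = 4.642205 / (1 + 0.020500) = 4.548951

Answer: Modified duration = 4.5490


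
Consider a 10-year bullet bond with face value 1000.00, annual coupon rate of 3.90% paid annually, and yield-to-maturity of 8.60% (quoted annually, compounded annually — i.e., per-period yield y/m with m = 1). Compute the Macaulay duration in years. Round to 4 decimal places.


Answer: Macaulay duration = 8.0983 years

Derivation:
Coupon per period c = face * coupon_rate / m = 39.000000
Periods per year m = 1; per-period yield y/m = 0.086000
Number of cashflows N = 10
Cashflows (t years, CF_t, discount factor 1/(1+y/m)^(m*t), PV):
  t = 1.0000: CF_t = 39.000000, DF = 0.920810, PV = 35.911602
  t = 2.0000: CF_t = 39.000000, DF = 0.847892, PV = 33.067774
  t = 3.0000: CF_t = 39.000000, DF = 0.780747, PV = 30.449147
  t = 4.0000: CF_t = 39.000000, DF = 0.718920, PV = 28.037889
  t = 5.0000: CF_t = 39.000000, DF = 0.661989, PV = 25.817577
  t = 6.0000: CF_t = 39.000000, DF = 0.609566, PV = 23.773091
  t = 7.0000: CF_t = 39.000000, DF = 0.561295, PV = 21.890508
  t = 8.0000: CF_t = 39.000000, DF = 0.516846, PV = 20.157005
  t = 9.0000: CF_t = 39.000000, DF = 0.475917, PV = 18.560778
  t = 10.0000: CF_t = 1039.000000, DF = 0.438230, PV = 455.320595
Price P = sum_t PV_t = 692.985966
Macaulay numerator sum_t t * PV_t:
  t * PV_t at t = 1.0000: 35.911602
  t * PV_t at t = 2.0000: 66.135547
  t * PV_t at t = 3.0000: 91.347441
  t * PV_t at t = 4.0000: 112.151554
  t * PV_t at t = 5.0000: 129.087885
  t * PV_t at t = 6.0000: 142.638547
  t * PV_t at t = 7.0000: 153.233553
  t * PV_t at t = 8.0000: 161.256041
  t * PV_t at t = 9.0000: 167.047003
  t * PV_t at t = 10.0000: 4553.205953
Macaulay duration D = (sum_t t * PV_t) / P = 5612.015127 / 692.985966 = 8.098310


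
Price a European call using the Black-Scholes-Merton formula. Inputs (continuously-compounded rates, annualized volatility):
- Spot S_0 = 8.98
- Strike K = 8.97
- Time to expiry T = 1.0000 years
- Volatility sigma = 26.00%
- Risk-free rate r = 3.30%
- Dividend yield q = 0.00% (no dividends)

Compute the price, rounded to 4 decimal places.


Answer: Price = 1.0717

Derivation:
d1 = (ln(S/K) + (r - q + 0.5*sigma^2) * T) / (sigma * sqrt(T)) = 0.26120849
d2 = d1 - sigma * sqrt(T) = 0.00120849
exp(-rT) = 0.96753856; exp(-qT) = 1.00000000
C = S_0 * exp(-qT) * N(d1) - K * exp(-rT) * N(d2)
N(d1) = 0.60303413; N(d2) = 0.50048212
C = 8.9800 * 1.00000000 * 0.60303413 - 8.9700 * 0.96753856 * 0.50048212 = 1.0717


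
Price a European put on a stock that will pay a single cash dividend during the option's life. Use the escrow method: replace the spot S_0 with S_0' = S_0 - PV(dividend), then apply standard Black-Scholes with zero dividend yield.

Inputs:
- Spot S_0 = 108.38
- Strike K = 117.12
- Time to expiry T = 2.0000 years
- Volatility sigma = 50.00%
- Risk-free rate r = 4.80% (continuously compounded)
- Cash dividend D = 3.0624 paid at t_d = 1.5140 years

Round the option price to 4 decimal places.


PV(D) = D * exp(-r * t_d) = 3.0624 * 0.92990579 = 2.84774349
S_0' = S_0 - PV(D) = 108.3800 - 2.84774349 = 105.53225651
d1 = (ln(S_0'/K) + (r + sigma^2/2)*T) / (sigma*sqrt(T)) = 0.34198174
d2 = d1 - sigma*sqrt(T) = -0.36512504
exp(-rT) = 0.90846402
N(-d1) = 0.36618232; N(-d2) = 0.64249097
P = K * exp(-rT) * N(-d2) - S_0' * N(-d1) = 117.1200 * 0.90846402 * 0.64249097 - 105.53225651 * 0.36618232 = 29.7165

Answer: Price = 29.7165


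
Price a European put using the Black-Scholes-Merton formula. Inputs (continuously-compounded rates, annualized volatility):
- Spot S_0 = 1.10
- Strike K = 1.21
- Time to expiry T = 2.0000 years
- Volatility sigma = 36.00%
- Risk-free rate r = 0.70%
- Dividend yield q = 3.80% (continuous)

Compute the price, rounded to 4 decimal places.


d1 = (ln(S/K) + (r - q + 0.5*sigma^2) * T) / (sigma * sqrt(T)) = -0.05442793
d2 = d1 - sigma * sqrt(T) = -0.56354482
exp(-rT) = 0.98609754; exp(-qT) = 0.92681621
P = K * exp(-rT) * N(-d2) - S_0 * exp(-qT) * N(-d1)
N(-d1) = 0.52170289; N(-d2) = 0.71346802
P = 1.2100 * 0.98609754 * 0.71346802 - 1.1000 * 0.92681621 * 0.52170289 = 0.3194

Answer: Price = 0.3194


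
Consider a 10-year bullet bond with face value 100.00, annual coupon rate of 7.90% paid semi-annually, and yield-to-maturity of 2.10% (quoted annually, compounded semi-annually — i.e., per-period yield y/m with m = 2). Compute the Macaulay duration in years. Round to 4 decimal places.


Coupon per period c = face * coupon_rate / m = 3.950000
Periods per year m = 2; per-period yield y/m = 0.010500
Number of cashflows N = 20
Cashflows (t years, CF_t, discount factor 1/(1+y/m)^(m*t), PV):
  t = 0.5000: CF_t = 3.950000, DF = 0.989609, PV = 3.908956
  t = 1.0000: CF_t = 3.950000, DF = 0.979326, PV = 3.868338
  t = 1.5000: CF_t = 3.950000, DF = 0.969150, PV = 3.828143
  t = 2.0000: CF_t = 3.950000, DF = 0.959080, PV = 3.788365
  t = 2.5000: CF_t = 3.950000, DF = 0.949114, PV = 3.749001
  t = 3.0000: CF_t = 3.950000, DF = 0.939252, PV = 3.710045
  t = 3.5000: CF_t = 3.950000, DF = 0.929492, PV = 3.671494
  t = 4.0000: CF_t = 3.950000, DF = 0.919834, PV = 3.633344
  t = 4.5000: CF_t = 3.950000, DF = 0.910276, PV = 3.595591
  t = 5.0000: CF_t = 3.950000, DF = 0.900818, PV = 3.558229
  t = 5.5000: CF_t = 3.950000, DF = 0.891457, PV = 3.521256
  t = 6.0000: CF_t = 3.950000, DF = 0.882194, PV = 3.484667
  t = 6.5000: CF_t = 3.950000, DF = 0.873027, PV = 3.448458
  t = 7.0000: CF_t = 3.950000, DF = 0.863956, PV = 3.412626
  t = 7.5000: CF_t = 3.950000, DF = 0.854979, PV = 3.377165
  t = 8.0000: CF_t = 3.950000, DF = 0.846095, PV = 3.342074
  t = 8.5000: CF_t = 3.950000, DF = 0.837303, PV = 3.307346
  t = 9.0000: CF_t = 3.950000, DF = 0.828603, PV = 3.272980
  t = 9.5000: CF_t = 3.950000, DF = 0.819993, PV = 3.238971
  t = 10.0000: CF_t = 103.950000, DF = 0.811472, PV = 84.352535
Price P = sum_t PV_t = 152.069584
Macaulay numerator sum_t t * PV_t:
  t * PV_t at t = 0.5000: 1.954478
  t * PV_t at t = 1.0000: 3.868338
  t * PV_t at t = 1.5000: 5.742214
  t * PV_t at t = 2.0000: 7.576730
  t * PV_t at t = 2.5000: 9.372501
  t * PV_t at t = 3.0000: 11.130135
  t * PV_t at t = 3.5000: 12.850230
  t * PV_t at t = 4.0000: 14.533377
  t * PV_t at t = 4.5000: 16.180158
  t * PV_t at t = 5.0000: 17.791146
  t * PV_t at t = 5.5000: 19.366908
  t * PV_t at t = 6.0000: 20.908002
  t * PV_t at t = 6.5000: 22.414978
  t * PV_t at t = 7.0000: 23.888379
  t * PV_t at t = 7.5000: 25.328740
  t * PV_t at t = 8.0000: 26.736589
  t * PV_t at t = 8.5000: 28.112445
  t * PV_t at t = 9.0000: 29.456822
  t * PV_t at t = 9.5000: 30.770224
  t * PV_t at t = 10.0000: 843.525346
Macaulay duration D = (sum_t t * PV_t) / P = 1171.507742 / 152.069584 = 7.703761

Answer: Macaulay duration = 7.7038 years


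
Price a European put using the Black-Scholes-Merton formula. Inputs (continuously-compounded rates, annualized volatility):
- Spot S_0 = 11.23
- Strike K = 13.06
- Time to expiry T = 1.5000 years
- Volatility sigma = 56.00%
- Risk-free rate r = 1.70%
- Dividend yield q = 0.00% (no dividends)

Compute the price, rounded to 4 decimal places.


d1 = (ln(S/K) + (r - q + 0.5*sigma^2) * T) / (sigma * sqrt(T)) = 0.15999636
d2 = d1 - sigma * sqrt(T) = -0.52586077
exp(-rT) = 0.97482238; exp(-qT) = 1.00000000
P = K * exp(-rT) * N(-d2) - S_0 * exp(-qT) * N(-d1)
N(-d1) = 0.43644197; N(-d2) = 0.70050752
P = 13.0600 * 0.97482238 * 0.70050752 - 11.2300 * 1.00000000 * 0.43644197 = 4.0170

Answer: Price = 4.0170


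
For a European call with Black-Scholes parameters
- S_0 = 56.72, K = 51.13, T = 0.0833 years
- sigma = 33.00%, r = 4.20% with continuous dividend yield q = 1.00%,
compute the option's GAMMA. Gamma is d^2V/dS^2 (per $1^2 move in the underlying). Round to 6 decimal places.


Answer: Gamma = 0.037434

Derivation:
d1 = 1.1649769128; d2 = 1.0697331728
phi(d1) = 0.2023970055; exp(-qT) = 0.9991673468; exp(-rT) = 0.9965075130
Gamma = exp(-qT) * phi(d1) / (S * sigma * sqrt(T)) = 0.9991673468 * 0.2023970055 / (56.7200 * 0.3300 * 0.2886173938) = 0.037434


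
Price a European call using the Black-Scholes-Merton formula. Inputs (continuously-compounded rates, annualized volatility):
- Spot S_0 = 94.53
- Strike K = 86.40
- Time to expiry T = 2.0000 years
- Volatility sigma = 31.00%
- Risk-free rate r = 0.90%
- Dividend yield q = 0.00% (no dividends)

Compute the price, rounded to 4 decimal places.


Answer: Price = 20.8596

Derivation:
d1 = (ln(S/K) + (r - q + 0.5*sigma^2) * T) / (sigma * sqrt(T)) = 0.46538933
d2 = d1 - sigma * sqrt(T) = 0.02698312
exp(-rT) = 0.98216103; exp(-qT) = 1.00000000
C = S_0 * exp(-qT) * N(d1) - K * exp(-rT) * N(d2)
N(d1) = 0.67917366; N(d2) = 0.51076340
C = 94.5300 * 1.00000000 * 0.67917366 - 86.4000 * 0.98216103 * 0.51076340 = 20.8596


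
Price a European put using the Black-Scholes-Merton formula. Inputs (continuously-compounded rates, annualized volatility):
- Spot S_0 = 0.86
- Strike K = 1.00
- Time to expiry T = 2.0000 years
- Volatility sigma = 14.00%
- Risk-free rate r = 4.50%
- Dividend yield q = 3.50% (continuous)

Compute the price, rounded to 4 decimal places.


Answer: Price = 0.1379

Derivation:
d1 = (ln(S/K) + (r - q + 0.5*sigma^2) * T) / (sigma * sqrt(T)) = -0.56176043
d2 = d1 - sigma * sqrt(T) = -0.75975032
exp(-rT) = 0.91393119; exp(-qT) = 0.93239382
P = K * exp(-rT) * N(-d2) - S_0 * exp(-qT) * N(-d1)
N(-d1) = 0.71286037; N(-d2) = 0.77629808
P = 1.0000 * 0.91393119 * 0.77629808 - 0.8600 * 0.93239382 * 0.71286037 = 0.1379


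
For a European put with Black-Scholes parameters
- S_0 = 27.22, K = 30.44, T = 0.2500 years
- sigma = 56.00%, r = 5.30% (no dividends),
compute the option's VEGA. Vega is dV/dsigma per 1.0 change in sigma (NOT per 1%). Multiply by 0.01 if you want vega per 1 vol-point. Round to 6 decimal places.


d1 = -0.2119840563; d2 = -0.4919840563
phi(d1) = 0.3900785487; exp(-qT) = 1.0000000000; exp(-rT) = 0.9868373948
Vega = S * exp(-qT) * phi(d1) * sqrt(T) = 27.2200 * 1.0000000000 * 0.3900785487 * 0.5000000000 = 5.308969

Answer: Vega = 5.308969


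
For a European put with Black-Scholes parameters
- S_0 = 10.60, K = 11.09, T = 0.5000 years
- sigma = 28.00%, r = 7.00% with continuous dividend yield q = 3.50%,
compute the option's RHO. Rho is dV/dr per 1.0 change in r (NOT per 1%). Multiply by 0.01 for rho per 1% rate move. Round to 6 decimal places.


d1 = -0.0408596615; d2 = -0.2388495602
phi(d1) = 0.3986093999; exp(-qT) = 0.9826522357; exp(-rT) = 0.9656054163
N(-d2) = 0.5943888807
Rho = -K*T*exp(-rT)*N(-d2) = -11.0900 * 0.5000 * 0.9656054163 * 0.5943888807 = -3.182526

Answer: Rho = -3.182526


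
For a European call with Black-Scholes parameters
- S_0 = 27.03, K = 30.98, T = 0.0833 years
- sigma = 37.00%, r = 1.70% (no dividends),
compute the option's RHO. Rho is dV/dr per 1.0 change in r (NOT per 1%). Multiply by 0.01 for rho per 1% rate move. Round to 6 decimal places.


d1 = -1.2105851055; d2 = -1.3173735412
phi(d1) = 0.1917243373; exp(-qT) = 1.0000000000; exp(-rT) = 0.9985849022
N(d2) = 0.0938567227
Rho = K*T*exp(-rT)*N(d2) = 30.9800 * 0.0833 * 0.9985849022 * 0.0938567227 = 0.241867

Answer: Rho = 0.241867


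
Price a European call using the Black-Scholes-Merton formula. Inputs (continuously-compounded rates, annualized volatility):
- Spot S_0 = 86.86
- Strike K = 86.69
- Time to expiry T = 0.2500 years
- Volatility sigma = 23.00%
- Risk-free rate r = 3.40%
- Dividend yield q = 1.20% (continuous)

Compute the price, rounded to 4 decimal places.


Answer: Price = 4.2862

Derivation:
d1 = (ln(S/K) + (r - q + 0.5*sigma^2) * T) / (sigma * sqrt(T)) = 0.12236165
d2 = d1 - sigma * sqrt(T) = 0.00736165
exp(-rT) = 0.99153602; exp(-qT) = 0.99700450
C = S_0 * exp(-qT) * N(d1) - K * exp(-rT) * N(d2)
N(d1) = 0.54869370; N(d2) = 0.50293685
C = 86.8600 * 0.99700450 * 0.54869370 - 86.6900 * 0.99153602 * 0.50293685 = 4.2862


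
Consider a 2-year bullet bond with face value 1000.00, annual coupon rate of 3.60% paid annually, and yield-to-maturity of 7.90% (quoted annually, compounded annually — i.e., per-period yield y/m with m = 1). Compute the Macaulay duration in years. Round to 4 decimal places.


Answer: Macaulay duration = 1.9639 years

Derivation:
Coupon per period c = face * coupon_rate / m = 36.000000
Periods per year m = 1; per-period yield y/m = 0.079000
Number of cashflows N = 2
Cashflows (t years, CF_t, discount factor 1/(1+y/m)^(m*t), PV):
  t = 1.0000: CF_t = 36.000000, DF = 0.926784, PV = 33.364226
  t = 2.0000: CF_t = 1036.000000, DF = 0.858929, PV = 889.850126
Price P = sum_t PV_t = 923.214352
Macaulay numerator sum_t t * PV_t:
  t * PV_t at t = 1.0000: 33.364226
  t * PV_t at t = 2.0000: 1779.700251
Macaulay duration D = (sum_t t * PV_t) / P = 1813.064477 / 923.214352 = 1.963861


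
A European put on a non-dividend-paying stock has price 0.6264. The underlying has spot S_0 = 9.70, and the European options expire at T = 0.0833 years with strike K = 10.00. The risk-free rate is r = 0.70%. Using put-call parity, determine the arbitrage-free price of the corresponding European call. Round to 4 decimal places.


Put-call parity: C - P = S_0 * exp(-qT) - K * exp(-rT).
S_0 * exp(-qT) = 9.7000 * 1.00000000 = 9.70000000
K * exp(-rT) = 10.0000 * 0.99941707 = 9.99417070
C = P + S*exp(-qT) - K*exp(-rT)
C = 0.6264 + 9.70000000 - 9.99417070 = 0.3322

Answer: Call price = 0.3322


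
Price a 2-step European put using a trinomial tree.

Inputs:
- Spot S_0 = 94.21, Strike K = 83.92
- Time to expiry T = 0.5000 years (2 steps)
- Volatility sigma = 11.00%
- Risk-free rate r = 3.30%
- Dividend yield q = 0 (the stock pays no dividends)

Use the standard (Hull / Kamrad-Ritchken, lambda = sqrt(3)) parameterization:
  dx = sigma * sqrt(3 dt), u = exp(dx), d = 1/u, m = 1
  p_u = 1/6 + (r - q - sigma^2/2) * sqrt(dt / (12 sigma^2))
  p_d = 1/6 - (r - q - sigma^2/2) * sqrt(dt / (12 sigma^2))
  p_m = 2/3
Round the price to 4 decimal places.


dt = T/N = 0.250000; dx = sigma*sqrt(3*dt) = 0.095263
u = exp(dx) = 1.099948; d = 1/u = 0.909134
p_u = 0.202029, p_m = 0.666667, p_d = 0.131304
Discount per step: exp(-r*dt) = 0.991784
Stock lattice S(k, j) with j the centered position index:
  k=0: S(0,+0) = 94.2100
  k=1: S(1,-1) = 85.6495; S(1,+0) = 94.2100; S(1,+1) = 103.6261
  k=2: S(2,-2) = 77.8669; S(2,-1) = 85.6495; S(2,+0) = 94.2100; S(2,+1) = 103.6261; S(2,+2) = 113.9833
Terminal payoffs V(N, j) = max(K - S_T, 0):
  V(2,-2) = 6.053117; V(2,-1) = 0.000000; V(2,+0) = 0.000000; V(2,+1) = 0.000000; V(2,+2) = 0.000000
Backward induction: V(k, j) = exp(-r*dt) * [p_u * V(k+1, j+1) + p_m * V(k+1, j) + p_d * V(k+1, j-1)]
  V(1,-1) = exp(-r*dt) * [p_u*0.000000 + p_m*0.000000 + p_d*6.053117] = 0.788268
  V(1,+0) = exp(-r*dt) * [p_u*0.000000 + p_m*0.000000 + p_d*0.000000] = 0.000000
  V(1,+1) = exp(-r*dt) * [p_u*0.000000 + p_m*0.000000 + p_d*0.000000] = 0.000000
  V(0,+0) = exp(-r*dt) * [p_u*0.000000 + p_m*0.000000 + p_d*0.788268] = 0.102652

Answer: Price = V(0,0) = 0.1027


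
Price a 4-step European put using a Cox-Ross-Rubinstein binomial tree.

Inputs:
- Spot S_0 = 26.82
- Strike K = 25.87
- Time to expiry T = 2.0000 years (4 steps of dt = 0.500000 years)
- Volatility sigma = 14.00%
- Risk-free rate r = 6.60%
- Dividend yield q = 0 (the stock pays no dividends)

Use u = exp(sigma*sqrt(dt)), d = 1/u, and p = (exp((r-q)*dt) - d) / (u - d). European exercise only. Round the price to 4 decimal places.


dt = T/N = 0.500000
u = exp(sigma*sqrt(dt)) = 1.104061; d = 1/u = 0.905747
p = (exp((r-q)*dt) - d) / (u - d) = 0.644451
Discount per step: exp(-r*dt) = 0.967539
Stock lattice S(k, i) with i counting down-moves:
  k=0: S(0,0) = 26.8200
  k=1: S(1,0) = 29.6109; S(1,1) = 24.2921
  k=2: S(2,0) = 32.6922; S(2,1) = 26.8200; S(2,2) = 22.0025
  k=3: S(3,0) = 36.0942; S(3,1) = 29.6109; S(3,2) = 24.2921; S(3,3) = 19.9287
  k=4: S(4,0) = 39.8502; S(4,1) = 32.6922; S(4,2) = 26.8200; S(4,3) = 22.0025; S(4,4) = 18.0504
Terminal payoffs V(N, i) = max(K - S_T, 0):
  V(4,0) = 0.000000; V(4,1) = 0.000000; V(4,2) = 0.000000; V(4,3) = 3.867458; V(4,4) = 7.819596
Backward induction: V(k, i) = exp(-r*dt) * [p * V(k+1, i) + (1-p) * V(k+1, i+1)].
  V(3,0) = exp(-r*dt) * [p*0.000000 + (1-p)*0.000000] = 0.000000
  V(3,1) = exp(-r*dt) * [p*0.000000 + (1-p)*0.000000] = 0.000000
  V(3,2) = exp(-r*dt) * [p*0.000000 + (1-p)*3.867458] = 1.330435
  V(3,3) = exp(-r*dt) * [p*3.867458 + (1-p)*7.819596] = 5.101480
  V(2,0) = exp(-r*dt) * [p*0.000000 + (1-p)*0.000000] = 0.000000
  V(2,1) = exp(-r*dt) * [p*0.000000 + (1-p)*1.330435] = 0.457680
  V(2,2) = exp(-r*dt) * [p*1.330435 + (1-p)*5.101480] = 2.584515
  V(1,0) = exp(-r*dt) * [p*0.000000 + (1-p)*0.457680] = 0.157445
  V(1,1) = exp(-r*dt) * [p*0.457680 + (1-p)*2.584515] = 1.174470
  V(0,0) = exp(-r*dt) * [p*0.157445 + (1-p)*1.174470] = 0.502199

Answer: Price = V(0,0) = 0.5022


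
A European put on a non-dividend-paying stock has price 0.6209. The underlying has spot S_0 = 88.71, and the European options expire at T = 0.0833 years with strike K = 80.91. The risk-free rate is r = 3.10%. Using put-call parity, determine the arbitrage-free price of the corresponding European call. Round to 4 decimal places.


Answer: Call price = 8.6296

Derivation:
Put-call parity: C - P = S_0 * exp(-qT) - K * exp(-rT).
S_0 * exp(-qT) = 88.7100 * 1.00000000 = 88.71000000
K * exp(-rT) = 80.9100 * 0.99742103 = 80.70133564
C = P + S*exp(-qT) - K*exp(-rT)
C = 0.6209 + 88.71000000 - 80.70133564 = 8.6296


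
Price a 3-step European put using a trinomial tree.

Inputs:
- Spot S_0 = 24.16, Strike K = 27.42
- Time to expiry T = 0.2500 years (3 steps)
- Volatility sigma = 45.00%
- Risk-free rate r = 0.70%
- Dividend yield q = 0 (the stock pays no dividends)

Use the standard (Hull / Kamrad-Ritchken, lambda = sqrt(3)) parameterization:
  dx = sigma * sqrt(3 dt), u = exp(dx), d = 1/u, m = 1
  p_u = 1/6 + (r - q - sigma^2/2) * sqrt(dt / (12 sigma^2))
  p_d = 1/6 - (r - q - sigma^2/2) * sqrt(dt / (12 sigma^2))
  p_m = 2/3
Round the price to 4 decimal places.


dt = T/N = 0.083333; dx = sigma*sqrt(3*dt) = 0.225000
u = exp(dx) = 1.252323; d = 1/u = 0.798516
p_u = 0.149213, p_m = 0.666667, p_d = 0.184120
Discount per step: exp(-r*dt) = 0.999417
Stock lattice S(k, j) with j the centered position index:
  k=0: S(0,+0) = 24.1600
  k=1: S(1,-1) = 19.2922; S(1,+0) = 24.1600; S(1,+1) = 30.2561
  k=2: S(2,-2) = 15.4051; S(2,-1) = 19.2922; S(2,+0) = 24.1600; S(2,+1) = 30.2561; S(2,+2) = 37.8904
  k=3: S(3,-3) = 12.3012; S(3,-2) = 15.4051; S(3,-1) = 19.2922; S(3,+0) = 24.1600; S(3,+1) = 30.2561; S(3,+2) = 37.8904; S(3,+3) = 47.4510
Terminal payoffs V(N, j) = max(K - S_T, 0):
  V(3,-3) = 15.118781; V(3,-2) = 12.014904; V(3,-1) = 8.127848; V(3,+0) = 3.260000; V(3,+1) = 0.000000; V(3,+2) = 0.000000; V(3,+3) = 0.000000
Backward induction: V(k, j) = exp(-r*dt) * [p_u * V(k+1, j+1) + p_m * V(k+1, j) + p_d * V(k+1, j-1)]
  V(2,-2) = exp(-r*dt) * [p_u*8.127848 + p_m*12.014904 + p_d*15.118781] = 11.999390
  V(2,-1) = exp(-r*dt) * [p_u*3.260000 + p_m*8.127848 + p_d*12.014904] = 8.112455
  V(2,+0) = exp(-r*dt) * [p_u*0.000000 + p_m*3.260000 + p_d*8.127848] = 3.667696
  V(2,+1) = exp(-r*dt) * [p_u*0.000000 + p_m*0.000000 + p_d*3.260000] = 0.599882
  V(2,+2) = exp(-r*dt) * [p_u*0.000000 + p_m*0.000000 + p_d*0.000000] = 0.000000
  V(1,-1) = exp(-r*dt) * [p_u*3.667696 + p_m*8.112455 + p_d*11.999390] = 8.160141
  V(1,+0) = exp(-r*dt) * [p_u*0.599882 + p_m*3.667696 + p_d*8.112455] = 4.025960
  V(1,+1) = exp(-r*dt) * [p_u*0.000000 + p_m*0.599882 + p_d*3.667696] = 1.074592
  V(0,+0) = exp(-r*dt) * [p_u*1.074592 + p_m*4.025960 + p_d*8.160141] = 4.344230

Answer: Price = V(0,0) = 4.3442


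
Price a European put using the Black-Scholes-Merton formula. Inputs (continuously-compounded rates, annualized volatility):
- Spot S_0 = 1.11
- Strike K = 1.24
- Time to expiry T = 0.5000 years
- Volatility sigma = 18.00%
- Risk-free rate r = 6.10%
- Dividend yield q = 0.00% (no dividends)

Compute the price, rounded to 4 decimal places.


Answer: Price = 0.1163

Derivation:
d1 = (ln(S/K) + (r - q + 0.5*sigma^2) * T) / (sigma * sqrt(T)) = -0.56687466
d2 = d1 - sigma * sqrt(T) = -0.69415388
exp(-rT) = 0.96996043; exp(-qT) = 1.00000000
P = K * exp(-rT) * N(-d2) - S_0 * exp(-qT) * N(-d1)
N(-d1) = 0.71460033; N(-d2) = 0.75620714
P = 1.2400 * 0.96996043 * 0.75620714 - 1.1100 * 1.00000000 * 0.71460033 = 0.1163


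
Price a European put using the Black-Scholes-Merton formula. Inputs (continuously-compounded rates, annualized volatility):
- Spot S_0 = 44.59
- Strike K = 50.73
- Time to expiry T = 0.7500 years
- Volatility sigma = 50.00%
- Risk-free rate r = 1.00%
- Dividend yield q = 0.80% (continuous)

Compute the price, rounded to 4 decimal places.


Answer: Price = 11.4710

Derivation:
d1 = (ln(S/K) + (r - q + 0.5*sigma^2) * T) / (sigma * sqrt(T)) = -0.07796038
d2 = d1 - sigma * sqrt(T) = -0.51097308
exp(-rT) = 0.99252805; exp(-qT) = 0.99401796
P = K * exp(-rT) * N(-d2) - S_0 * exp(-qT) * N(-d1)
N(-d1) = 0.53107021; N(-d2) = 0.69531505
P = 50.7300 * 0.99252805 * 0.69531505 - 44.5900 * 0.99401796 * 0.53107021 = 11.4710


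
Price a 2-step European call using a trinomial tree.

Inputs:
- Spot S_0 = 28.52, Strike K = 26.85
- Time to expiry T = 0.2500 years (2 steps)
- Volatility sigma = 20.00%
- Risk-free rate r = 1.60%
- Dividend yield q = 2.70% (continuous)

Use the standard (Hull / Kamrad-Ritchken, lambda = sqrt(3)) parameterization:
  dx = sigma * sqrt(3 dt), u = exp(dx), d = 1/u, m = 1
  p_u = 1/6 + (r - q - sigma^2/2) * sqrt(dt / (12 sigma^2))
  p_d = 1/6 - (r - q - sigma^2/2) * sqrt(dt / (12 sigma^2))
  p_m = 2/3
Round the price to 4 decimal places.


Answer: Price = V(0,0) = 2.1270

Derivation:
dt = T/N = 0.125000; dx = sigma*sqrt(3*dt) = 0.122474
u = exp(dx) = 1.130290; d = 1/u = 0.884728
p_u = 0.150847, p_m = 0.666667, p_d = 0.182486
Discount per step: exp(-r*dt) = 0.998002
Stock lattice S(k, j) with j the centered position index:
  k=0: S(0,+0) = 28.5200
  k=1: S(1,-1) = 25.2325; S(1,+0) = 28.5200; S(1,+1) = 32.2359
  k=2: S(2,-2) = 22.3239; S(2,-1) = 25.2325; S(2,+0) = 28.5200; S(2,+1) = 32.2359; S(2,+2) = 36.4359
Terminal payoffs V(N, j) = max(S_T - K, 0):
  V(2,-2) = 0.000000; V(2,-1) = 0.000000; V(2,+0) = 1.670000; V(2,+1) = 5.385879; V(2,+2) = 9.585901
Backward induction: V(k, j) = exp(-r*dt) * [p_u * V(k+1, j+1) + p_m * V(k+1, j) + p_d * V(k+1, j-1)]
  V(1,-1) = exp(-r*dt) * [p_u*1.670000 + p_m*0.000000 + p_d*0.000000] = 0.251411
  V(1,+0) = exp(-r*dt) * [p_u*5.385879 + p_m*1.670000 + p_d*0.000000] = 1.921930
  V(1,+1) = exp(-r*dt) * [p_u*9.585901 + p_m*5.385879 + p_d*1.670000] = 5.330671
  V(0,+0) = exp(-r*dt) * [p_u*5.330671 + p_m*1.921930 + p_d*0.251411] = 2.127023


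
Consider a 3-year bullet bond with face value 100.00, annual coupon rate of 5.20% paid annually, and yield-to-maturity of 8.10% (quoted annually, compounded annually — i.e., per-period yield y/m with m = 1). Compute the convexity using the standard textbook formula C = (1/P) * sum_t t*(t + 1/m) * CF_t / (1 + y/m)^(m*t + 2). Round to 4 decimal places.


Answer: Convexity = 9.5773

Derivation:
Coupon per period c = face * coupon_rate / m = 5.200000
Periods per year m = 1; per-period yield y/m = 0.081000
Number of cashflows N = 3
Cashflows (t years, CF_t, discount factor 1/(1+y/m)^(m*t), PV):
  t = 1.0000: CF_t = 5.200000, DF = 0.925069, PV = 4.810361
  t = 2.0000: CF_t = 5.200000, DF = 0.855753, PV = 4.449917
  t = 3.0000: CF_t = 105.200000, DF = 0.791631, PV = 83.279605
Price P = sum_t PV_t = 92.539883
Convexity numerator sum_t t*(t + 1/m) * CF_t / (1+y/m)^(m*t + 2):
  t = 1.0000: term = 8.232965
  t = 2.0000: term = 22.848191
  t = 3.0000: term = 855.201622
Convexity = (1/P) * sum = 886.282778 / 92.539883 = 9.577306


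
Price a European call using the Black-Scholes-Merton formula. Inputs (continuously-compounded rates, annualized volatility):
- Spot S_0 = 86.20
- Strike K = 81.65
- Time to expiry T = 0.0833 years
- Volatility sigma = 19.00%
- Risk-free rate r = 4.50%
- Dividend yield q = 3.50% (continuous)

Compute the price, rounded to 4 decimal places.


d1 = (ln(S/K) + (r - q + 0.5*sigma^2) * T) / (sigma * sqrt(T)) = 1.03150444
d2 = d1 - sigma * sqrt(T) = 0.97666713
exp(-rT) = 0.99625852; exp(-qT) = 0.99708875
C = S_0 * exp(-qT) * N(d1) - K * exp(-rT) * N(d2)
N(d1) = 0.84884784; N(d2) = 0.83563301
C = 86.2000 * 0.99708875 * 0.84884784 - 81.6500 * 0.99625852 * 0.83563301 = 4.9835

Answer: Price = 4.9835


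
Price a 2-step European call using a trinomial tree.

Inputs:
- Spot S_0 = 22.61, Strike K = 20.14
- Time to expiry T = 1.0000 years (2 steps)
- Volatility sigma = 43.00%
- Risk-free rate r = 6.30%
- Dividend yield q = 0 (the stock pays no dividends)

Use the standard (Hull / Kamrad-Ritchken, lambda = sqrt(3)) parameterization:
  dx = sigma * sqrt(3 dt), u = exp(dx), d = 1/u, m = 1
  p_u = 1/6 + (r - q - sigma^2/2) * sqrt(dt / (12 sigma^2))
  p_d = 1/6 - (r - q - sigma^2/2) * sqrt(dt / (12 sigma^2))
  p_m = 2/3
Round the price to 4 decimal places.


Answer: Price = V(0,0) = 5.6051

Derivation:
dt = T/N = 0.500000; dx = sigma*sqrt(3*dt) = 0.526640
u = exp(dx) = 1.693234; d = 1/u = 0.590586
p_u = 0.152687, p_m = 0.666667, p_d = 0.180647
Discount per step: exp(-r*dt) = 0.968991
Stock lattice S(k, j) with j the centered position index:
  k=0: S(0,+0) = 22.6100
  k=1: S(1,-1) = 13.3531; S(1,+0) = 22.6100; S(1,+1) = 38.2840
  k=2: S(2,-2) = 7.8862; S(2,-1) = 13.3531; S(2,+0) = 22.6100; S(2,+1) = 38.2840; S(2,+2) = 64.8238
Terminal payoffs V(N, j) = max(S_T - K, 0):
  V(2,-2) = 0.000000; V(2,-1) = 0.000000; V(2,+0) = 2.470000; V(2,+1) = 18.144020; V(2,+2) = 44.683804
Backward induction: V(k, j) = exp(-r*dt) * [p_u * V(k+1, j+1) + p_m * V(k+1, j) + p_d * V(k+1, j-1)]
  V(1,-1) = exp(-r*dt) * [p_u*2.470000 + p_m*0.000000 + p_d*0.000000] = 0.365441
  V(1,+0) = exp(-r*dt) * [p_u*18.144020 + p_m*2.470000 + p_d*0.000000] = 4.280047
  V(1,+1) = exp(-r*dt) * [p_u*44.683804 + p_m*18.144020 + p_d*2.470000] = 18.764341
  V(0,+0) = exp(-r*dt) * [p_u*18.764341 + p_m*4.280047 + p_d*0.365441] = 5.605073


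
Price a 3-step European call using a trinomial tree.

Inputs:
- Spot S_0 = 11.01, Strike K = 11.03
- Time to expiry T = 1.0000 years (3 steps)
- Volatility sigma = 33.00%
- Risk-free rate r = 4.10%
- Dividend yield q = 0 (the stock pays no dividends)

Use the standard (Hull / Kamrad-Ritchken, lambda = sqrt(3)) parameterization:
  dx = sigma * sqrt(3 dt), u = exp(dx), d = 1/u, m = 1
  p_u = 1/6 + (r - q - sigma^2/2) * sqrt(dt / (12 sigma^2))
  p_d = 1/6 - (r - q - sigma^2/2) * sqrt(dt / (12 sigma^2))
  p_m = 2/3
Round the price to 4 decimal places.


Answer: Price = V(0,0) = 1.5083

Derivation:
dt = T/N = 0.333333; dx = sigma*sqrt(3*dt) = 0.330000
u = exp(dx) = 1.390968; d = 1/u = 0.718924
p_u = 0.159874, p_m = 0.666667, p_d = 0.173460
Discount per step: exp(-r*dt) = 0.986426
Stock lattice S(k, j) with j the centered position index:
  k=0: S(0,+0) = 11.0100
  k=1: S(1,-1) = 7.9154; S(1,+0) = 11.0100; S(1,+1) = 15.3146
  k=2: S(2,-2) = 5.6905; S(2,-1) = 7.9154; S(2,+0) = 11.0100; S(2,+1) = 15.3146; S(2,+2) = 21.3021
  k=3: S(3,-3) = 4.0911; S(3,-2) = 5.6905; S(3,-1) = 7.9154; S(3,+0) = 11.0100; S(3,+1) = 15.3146; S(3,+2) = 21.3021; S(3,+3) = 29.6305
Terminal payoffs V(N, j) = max(S_T - K, 0):
  V(3,-3) = 0.000000; V(3,-2) = 0.000000; V(3,-1) = 0.000000; V(3,+0) = 0.000000; V(3,+1) = 4.284559; V(3,+2) = 10.272064; V(3,+3) = 18.600492
Backward induction: V(k, j) = exp(-r*dt) * [p_u * V(k+1, j+1) + p_m * V(k+1, j) + p_d * V(k+1, j-1)]
  V(2,-2) = exp(-r*dt) * [p_u*0.000000 + p_m*0.000000 + p_d*0.000000] = 0.000000
  V(2,-1) = exp(-r*dt) * [p_u*0.000000 + p_m*0.000000 + p_d*0.000000] = 0.000000
  V(2,+0) = exp(-r*dt) * [p_u*4.284559 + p_m*0.000000 + p_d*0.000000] = 0.675691
  V(2,+1) = exp(-r*dt) * [p_u*10.272064 + p_m*4.284559 + p_d*0.000000] = 4.437543
  V(2,+2) = exp(-r*dt) * [p_u*18.600492 + p_m*10.272064 + p_d*4.284559] = 10.421565
  V(1,-1) = exp(-r*dt) * [p_u*0.675691 + p_m*0.000000 + p_d*0.000000] = 0.106559
  V(1,+0) = exp(-r*dt) * [p_u*4.437543 + p_m*0.675691 + p_d*0.000000] = 1.144163
  V(1,+1) = exp(-r*dt) * [p_u*10.421565 + p_m*4.437543 + p_d*0.675691] = 4.677339
  V(0,+0) = exp(-r*dt) * [p_u*4.677339 + p_m*1.144163 + p_d*0.106559] = 1.508288
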